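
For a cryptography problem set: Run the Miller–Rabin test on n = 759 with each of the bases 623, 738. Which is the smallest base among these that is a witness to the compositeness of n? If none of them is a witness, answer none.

623

n − 1 = 758 = 2^1 · 379, so s = 1 and d = 379.
Base 623: x_0 = 623^379 mod 759 = 239. x_0 ∉ {1, 758} and s = 1, so 623 is a Miller–Rabin witness and 759 is composite.
Base 738: x_0 = 738^379 mod 759 = 78. x_0 ∉ {1, 758} and s = 1, so 738 is a Miller–Rabin witness and 759 is composite.
The smallest witness among the given bases is 623.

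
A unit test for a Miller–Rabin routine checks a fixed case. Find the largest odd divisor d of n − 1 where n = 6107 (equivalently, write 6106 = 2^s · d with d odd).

Halving: 6106 → 3053; 3053 is odd.
So 6106 = 2^1 · 3053.

3053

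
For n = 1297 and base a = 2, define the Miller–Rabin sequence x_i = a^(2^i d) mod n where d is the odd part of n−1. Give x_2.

1296

n − 1 = 1296 = 2^4 · 81, so s = 4 and d = 81.
x_0 = 2^81 mod 1297 = 1291.
x_1 = 1291^2 mod 1297 = 36.
x_2 = 36^2 mod 1297 = 1296.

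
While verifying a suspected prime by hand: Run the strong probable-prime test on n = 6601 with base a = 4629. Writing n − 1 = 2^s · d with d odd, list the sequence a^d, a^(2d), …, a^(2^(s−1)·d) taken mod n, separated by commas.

n − 1 = 6600 = 2^3 · 825, so s = 3 and d = 825.
x_0 = 4629^825 mod 6601 = 1.
x_1 = 1^2 mod 6601 = 1.
x_2 = 1^2 mod 6601 = 1.

1, 1, 1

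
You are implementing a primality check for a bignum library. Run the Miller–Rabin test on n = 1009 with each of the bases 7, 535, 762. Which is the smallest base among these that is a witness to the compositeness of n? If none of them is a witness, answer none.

n − 1 = 1008 = 2^4 · 63, so s = 4 and d = 63.
Base 7: x_0 = 7^63 mod 1009 = 469. x_0 is neither 1 nor 1008, so continue squaring. x_1 = 469^2 mod 1009 = 1008. x_1 ≡ −1, so 7 is not a witness.
Base 535: x_0 = 535^63 mod 1009 = 179. x_0 is neither 1 nor 1008, so continue squaring. x_1 = 179^2 mod 1009 = 762. x_2 = 762^2 mod 1009 = 469. x_3 = 469^2 mod 1009 = 1008. x_3 ≡ −1, so 535 is not a witness.
Base 762: x_0 = 762^63 mod 1009 = 817. x_0 is neither 1 nor 1008, so continue squaring. x_1 = 817^2 mod 1009 = 540. x_2 = 540^2 mod 1009 = 1008. x_2 ≡ −1, so 762 is not a witness.
No listed base is a witness for 1009.

none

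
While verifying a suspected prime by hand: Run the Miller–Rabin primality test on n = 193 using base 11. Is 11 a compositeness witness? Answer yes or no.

n − 1 = 192 = 2^6 · 3, so s = 6 and d = 3.
x_0 = 11^3 mod 193 = 173.
x_0 is neither 1 nor 192, so continue squaring.
x_1 = 173^2 mod 193 = 14.
x_2 = 14^2 mod 193 = 3.
x_3 = 3^2 mod 193 = 9.
x_4 = 9^2 mod 193 = 81.
x_5 = 81^2 mod 193 = 192.
x_5 ≡ −1, so 11 is not a witness.

no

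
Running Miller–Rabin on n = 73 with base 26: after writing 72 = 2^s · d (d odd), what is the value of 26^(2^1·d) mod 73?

46

n − 1 = 72 = 2^3 · 9, so s = 3 and d = 9.
x_0 = 26^9 mod 73 = 51.
x_1 = 51^2 mod 73 = 46.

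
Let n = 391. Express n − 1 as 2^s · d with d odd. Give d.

Halving: 390 → 195; 195 is odd.
So 390 = 2^1 · 195.

195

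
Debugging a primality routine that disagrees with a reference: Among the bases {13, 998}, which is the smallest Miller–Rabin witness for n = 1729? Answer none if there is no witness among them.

13

n − 1 = 1728 = 2^6 · 27, so s = 6 and d = 27.
Base 13: x_0 = 13^27 mod 1729 = 1196. x_0 is neither 1 nor 1728, so continue squaring. x_1 = 1196^2 mod 1729 = 533. x_2 = 533^2 mod 1729 = 533. x_3 = 533^2 mod 1729 = 533. x_4 = 533^2 mod 1729 = 533. x_5 = 533^2 mod 1729 = 533. Reached i = s−1 = 5 without hitting −1: 13 is a Miller–Rabin witness and 1729 is composite.
Base 998: x_0 = 998^27 mod 1729 = 246. x_0 is neither 1 nor 1728, so continue squaring. x_1 = 246^2 mod 1729 = 1. x_1 = 1 but x_0 ≠ ±1, a nontrivial square root of 1 — 998 is a witness and 1729 is composite.
The smallest witness among the given bases is 13.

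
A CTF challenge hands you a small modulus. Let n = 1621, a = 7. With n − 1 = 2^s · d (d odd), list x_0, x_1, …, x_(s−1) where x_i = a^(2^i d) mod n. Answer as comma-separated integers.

1, 1

n − 1 = 1620 = 2^2 · 405, so s = 2 and d = 405.
x_0 = 7^405 mod 1621 = 1.
x_1 = 1^2 mod 1621 = 1.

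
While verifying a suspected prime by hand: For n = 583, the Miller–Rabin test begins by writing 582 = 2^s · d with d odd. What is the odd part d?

291

Halving: 582 → 291; 291 is odd.
So 582 = 2^1 · 291.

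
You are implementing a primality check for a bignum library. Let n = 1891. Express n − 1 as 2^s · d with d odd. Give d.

Halving: 1890 → 945; 945 is odd.
So 1890 = 2^1 · 945.

945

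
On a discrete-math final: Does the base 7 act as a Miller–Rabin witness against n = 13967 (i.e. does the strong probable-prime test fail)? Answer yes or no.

no

n − 1 = 13966 = 2^1 · 6983, so s = 1 and d = 6983.
Repeated squaring mod 13967: 7^1 ≡ 7, 7^2 ≡ 49, 7^4 ≡ 2401, 7^8 ≡ 10397, 7^16 ≡ 6996, 7^32 ≡ 3648, 7^64 ≡ 11320, 7^128 ≡ 9142, 7^256 ≡ 11603, 7^512 ≡ 1696, 7^1024 ≡ 13181, 7^2048 ≡ 3248, 7^4096 ≡ 4419.
6983 = 4096 + 2048 + 512 + 256 + 64 + 4 + 2 + 1, so 7^6983 ≡ 4419·3248·1696·11603·11320·2401·49·7 ≡ 13966 (mod 13967).
x_0 = 7^6983 mod 13967 = 13966.
x_0 = 13966 ≡ −1, so 7 is not a witness.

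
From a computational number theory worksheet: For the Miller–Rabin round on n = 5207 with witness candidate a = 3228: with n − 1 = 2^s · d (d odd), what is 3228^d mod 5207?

n − 1 = 5206 = 2^1 · 2603, so s = 1 and d = 2603.
3228^2603 mod 5207 = 268.

268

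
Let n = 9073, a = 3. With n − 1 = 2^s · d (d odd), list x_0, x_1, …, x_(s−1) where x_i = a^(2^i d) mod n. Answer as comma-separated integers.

n − 1 = 9072 = 2^4 · 567, so s = 4 and d = 567.
x_0 = 3^567 mod 9073 = 1289.
x_1 = 1289^2 mod 9073 = 1162.
x_2 = 1162^2 mod 9073 = 7440.
x_3 = 7440^2 mod 9073 = 8300.

1289, 1162, 7440, 8300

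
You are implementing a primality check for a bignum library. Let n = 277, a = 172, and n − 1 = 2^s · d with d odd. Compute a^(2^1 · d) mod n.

n − 1 = 276 = 2^2 · 69, so s = 2 and d = 69.
x_0 = 172^69 mod 277 = 217.
x_1 = 217^2 mod 277 = 276.

276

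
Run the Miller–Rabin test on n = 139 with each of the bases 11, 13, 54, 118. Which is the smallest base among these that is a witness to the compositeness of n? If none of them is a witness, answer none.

none

n − 1 = 138 = 2^1 · 69, so s = 1 and d = 69.
Base 11: x_0 = 11^69 mod 139 = 1. x_0 = 1, so 11 is not a witness.
Base 13: x_0 = 13^69 mod 139 = 1. x_0 = 1, so 13 is not a witness.
Base 54: x_0 = 54^69 mod 139 = 1. x_0 = 1, so 54 is not a witness.
Base 118: x_0 = 118^69 mod 139 = 1. x_0 = 1, so 118 is not a witness.
No listed base is a witness for 139.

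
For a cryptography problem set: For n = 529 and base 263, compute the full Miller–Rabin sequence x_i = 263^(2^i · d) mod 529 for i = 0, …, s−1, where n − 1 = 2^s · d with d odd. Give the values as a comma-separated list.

n − 1 = 528 = 2^4 · 33, so s = 4 and d = 33.
x_0 = 263^33 mod 529 = 528.
x_1 = 528^2 mod 529 = 1.
x_2 = 1^2 mod 529 = 1.
x_3 = 1^2 mod 529 = 1.

528, 1, 1, 1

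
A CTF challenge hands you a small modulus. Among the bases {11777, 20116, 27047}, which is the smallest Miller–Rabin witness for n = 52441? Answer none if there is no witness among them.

20116

n − 1 = 52440 = 2^3 · 6555, so s = 3 and d = 6555.
Base 11777: x_0 = 11777^6555 mod 52441 = 16610. x_0 is neither 1 nor 52440, so continue squaring. x_1 = 16610^2 mod 52441 = 52440. x_1 ≡ −1, so 11777 is not a witness.
Base 20116: x_0 = 20116^6555 mod 52441 = 46717. x_0 is neither 1 nor 52440, so continue squaring. x_1 = 46717^2 mod 52441 = 40992. x_2 = 40992^2 mod 52441 = 29542. Reached i = s−1 = 2 without hitting −1: 20116 is a Miller–Rabin witness and 52441 is composite.
Base 27047: x_0 = 27047^6555 mod 52441 = 48320. x_0 is neither 1 nor 52440, so continue squaring. x_1 = 48320^2 mod 52441 = 44198. x_2 = 44198^2 mod 52441 = 35954. Reached i = s−1 = 2 without hitting −1: 27047 is a Miller–Rabin witness and 52441 is composite.
The smallest witness among the given bases is 20116.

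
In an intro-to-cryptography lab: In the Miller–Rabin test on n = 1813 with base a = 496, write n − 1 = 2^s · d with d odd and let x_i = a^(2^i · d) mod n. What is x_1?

323

n − 1 = 1812 = 2^2 · 453, so s = 2 and d = 453.
x_0 = 496^453 mod 1813 = 769.
x_1 = 769^2 mod 1813 = 323.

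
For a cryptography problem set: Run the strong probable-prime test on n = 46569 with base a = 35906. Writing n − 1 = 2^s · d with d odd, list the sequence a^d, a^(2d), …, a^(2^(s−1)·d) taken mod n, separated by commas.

n − 1 = 46568 = 2^3 · 5821, so s = 3 and d = 5821.
x_0 = 35906^5821 mod 46569 = 24941.
x_1 = 24941^2 mod 46569 = 31348.
x_2 = 31348^2 mod 46569 = 44635.

24941, 31348, 44635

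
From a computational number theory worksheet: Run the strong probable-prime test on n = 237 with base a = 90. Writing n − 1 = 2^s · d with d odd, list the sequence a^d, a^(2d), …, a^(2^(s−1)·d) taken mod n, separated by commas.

171, 90

n − 1 = 236 = 2^2 · 59, so s = 2 and d = 59.
x_0 = 90^59 mod 237 = 171.
x_1 = 171^2 mod 237 = 90.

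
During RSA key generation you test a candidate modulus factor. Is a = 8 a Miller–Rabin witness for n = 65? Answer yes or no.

n − 1 = 64 = 2^6 · 1, so s = 6 and d = 1.
x_0 = 8^1 mod 65 = 8.
x_0 is neither 1 nor 64, so continue squaring.
x_1 = 8^2 mod 65 = 64.
x_1 ≡ −1, so 8 is not a witness.

no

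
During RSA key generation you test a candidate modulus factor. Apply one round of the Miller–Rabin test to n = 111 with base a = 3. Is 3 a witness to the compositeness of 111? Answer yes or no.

n − 1 = 110 = 2^1 · 55, so s = 1 and d = 55.
x_0 = 3^55 mod 111 = 3.
x_0 ∉ {1, 110} and s = 1, so 3 is a Miller–Rabin witness and 111 is composite.

yes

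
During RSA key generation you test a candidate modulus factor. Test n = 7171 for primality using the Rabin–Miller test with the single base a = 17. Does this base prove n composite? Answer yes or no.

n − 1 = 7170 = 2^1 · 3585, so s = 1 and d = 3585.
x_0 = 17^3585 mod 7171 = 7170.
x_0 = 7170 ≡ −1, so 17 is not a witness.

no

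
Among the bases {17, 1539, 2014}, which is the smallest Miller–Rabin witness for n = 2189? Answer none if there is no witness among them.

n − 1 = 2188 = 2^2 · 547, so s = 2 and d = 547.
Base 17: x_0 = 17^547 mod 2189 = 756. x_0 is neither 1 nor 2188, so continue squaring. x_1 = 756^2 mod 2189 = 207. Reached i = s−1 = 1 without hitting −1: 17 is a Miller–Rabin witness and 2189 is composite.
Base 1539: x_0 = 1539^547 mod 2189 = 1924. x_0 is neither 1 nor 2188, so continue squaring. x_1 = 1924^2 mod 2189 = 177. Reached i = s−1 = 1 without hitting −1: 1539 is a Miller–Rabin witness and 2189 is composite.
Base 2014: x_0 = 2014^547 mod 2189 = 815. x_0 is neither 1 nor 2188, so continue squaring. x_1 = 815^2 mod 2189 = 958. Reached i = s−1 = 1 without hitting −1: 2014 is a Miller–Rabin witness and 2189 is composite.
The smallest witness among the given bases is 17.

17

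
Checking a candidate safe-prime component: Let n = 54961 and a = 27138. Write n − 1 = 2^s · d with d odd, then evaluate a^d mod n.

n − 1 = 54960 = 2^4 · 3435, so s = 4 and d = 3435.
27138^3435 mod 54961 = 49033.

49033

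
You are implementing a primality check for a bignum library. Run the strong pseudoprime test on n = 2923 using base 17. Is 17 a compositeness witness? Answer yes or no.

n − 1 = 2922 = 2^1 · 1461, so s = 1 and d = 1461.
x_0 = 17^1461 mod 2923 = 859.
x_0 ∉ {1, 2922} and s = 1, so 17 is a Miller–Rabin witness and 2923 is composite.

yes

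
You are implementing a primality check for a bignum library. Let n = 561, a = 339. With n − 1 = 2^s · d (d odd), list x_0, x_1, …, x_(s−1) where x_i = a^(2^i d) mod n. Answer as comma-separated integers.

n − 1 = 560 = 2^4 · 35, so s = 4 and d = 35.
x_0 = 339^35 mod 561 = 441.
x_1 = 441^2 mod 561 = 375.
x_2 = 375^2 mod 561 = 375.
x_3 = 375^2 mod 561 = 375.

441, 375, 375, 375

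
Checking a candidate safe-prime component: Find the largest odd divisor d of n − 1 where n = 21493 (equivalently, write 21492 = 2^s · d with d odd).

5373

Halving: 21492 → 10746 → 5373; 5373 is odd.
So 21492 = 2^2 · 5373.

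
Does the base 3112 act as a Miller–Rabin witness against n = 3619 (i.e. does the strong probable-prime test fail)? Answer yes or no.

yes

n − 1 = 3618 = 2^1 · 1809, so s = 1 and d = 1809.
x_0 = 3112^1809 mod 3619 = 1121.
x_0 ∉ {1, 3618} and s = 1, so 3112 is a Miller–Rabin witness and 3619 is composite.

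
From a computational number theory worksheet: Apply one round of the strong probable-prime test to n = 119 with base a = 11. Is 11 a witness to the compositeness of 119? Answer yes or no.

n − 1 = 118 = 2^1 · 59, so s = 1 and d = 59.
x_0 = 11^59 mod 119 = 114.
x_0 ∉ {1, 118} and s = 1, so 11 is a Miller–Rabin witness and 119 is composite.

yes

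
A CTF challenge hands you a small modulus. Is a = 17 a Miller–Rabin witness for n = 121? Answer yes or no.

n − 1 = 120 = 2^3 · 15, so s = 3 and d = 15.
x_0 = 17^15 mod 121 = 10.
x_0 is neither 1 nor 120, so continue squaring.
x_1 = 10^2 mod 121 = 100.
x_2 = 100^2 mod 121 = 78.
Reached i = s−1 = 2 without hitting −1: 17 is a Miller–Rabin witness and 121 is composite.

yes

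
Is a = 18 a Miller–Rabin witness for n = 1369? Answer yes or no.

no

n − 1 = 1368 = 2^3 · 171, so s = 3 and d = 171.
Repeated squaring mod 1369: 18^1 ≡ 18, 18^2 ≡ 324, 18^4 ≡ 932, 18^8 ≡ 678, 18^16 ≡ 1069, 18^32 ≡ 1015, 18^64 ≡ 737, 18^128 ≡ 1045.
171 = 128 + 32 + 8 + 2 + 1, so 18^171 ≡ 1045·1015·678·324·18 ≡ 117 (mod 1369).
x_0 = 18^171 mod 1369 = 117.
x_0 is neither 1 nor 1368, so continue squaring.
x_1 = 117^2 mod 1369 = 1368.
x_1 ≡ −1, so 18 is not a witness.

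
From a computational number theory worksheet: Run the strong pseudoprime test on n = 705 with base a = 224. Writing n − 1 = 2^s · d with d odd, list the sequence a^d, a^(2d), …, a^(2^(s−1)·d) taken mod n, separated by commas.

149, 346, 571, 331, 286, 16

n − 1 = 704 = 2^6 · 11, so s = 6 and d = 11.
x_0 = 224^11 mod 705 = 149.
x_1 = 149^2 mod 705 = 346.
x_2 = 346^2 mod 705 = 571.
x_3 = 571^2 mod 705 = 331.
x_4 = 331^2 mod 705 = 286.
x_5 = 286^2 mod 705 = 16.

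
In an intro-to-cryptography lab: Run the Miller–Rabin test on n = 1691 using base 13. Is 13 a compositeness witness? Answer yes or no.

n − 1 = 1690 = 2^1 · 845, so s = 1 and d = 845.
x_0 = 13^845 mod 1691 = 592.
x_0 ∉ {1, 1690} and s = 1, so 13 is a Miller–Rabin witness and 1691 is composite.

yes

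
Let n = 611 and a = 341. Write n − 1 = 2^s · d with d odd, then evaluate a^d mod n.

74

n − 1 = 610 = 2^1 · 305, so s = 1 and d = 305.
Repeated squaring mod 611: 341^1 ≡ 341, 341^2 ≡ 191, 341^4 ≡ 432, 341^8 ≡ 269, 341^16 ≡ 263, 341^32 ≡ 126, 341^64 ≡ 601, 341^128 ≡ 100, 341^256 ≡ 224.
305 = 256 + 32 + 16 + 1, so 341^305 ≡ 224·126·263·341 ≡ 74 (mod 611).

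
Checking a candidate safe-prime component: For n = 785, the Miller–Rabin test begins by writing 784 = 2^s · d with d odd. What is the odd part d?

Halving: 784 → 392 → 196 → 98 → 49; 49 is odd.
So 784 = 2^4 · 49.

49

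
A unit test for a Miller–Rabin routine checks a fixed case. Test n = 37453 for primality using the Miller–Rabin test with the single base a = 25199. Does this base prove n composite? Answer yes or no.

yes

n − 1 = 37452 = 2^2 · 9363, so s = 2 and d = 9363.
Repeated squaring mod 37453: 25199^1 ≡ 25199, 25199^2 ≡ 11439, 25199^4 ≡ 27392, 25199^8 ≡ 25715, 25199^16 ≡ 28510, 25199^32 ≡ 15094, 25199^64 ≡ 2237, 25199^128 ≡ 22920, 25199^256 ≡ 10622, 25199^512 ≡ 18448, 25199^1024 ≡ 30746, 25199^2048 ≡ 2796, 25199^4096 ≡ 27392, 25199^8192 ≡ 25715.
9363 = 8192 + 1024 + 128 + 16 + 2 + 1, so 25199^9363 ≡ 25715·30746·22920·28510·11439·25199 ≡ 32079 (mod 37453).
x_0 = 25199^9363 mod 37453 = 32079.
x_0 is neither 1 nor 37452, so continue squaring.
x_1 = 32079^2 mod 37453 = 3613.
Reached i = s−1 = 1 without hitting −1: 25199 is a Miller–Rabin witness and 37453 is composite.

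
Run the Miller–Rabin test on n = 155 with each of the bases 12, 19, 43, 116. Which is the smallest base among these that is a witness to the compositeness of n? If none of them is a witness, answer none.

n − 1 = 154 = 2^1 · 77, so s = 1 and d = 77.
Base 12: x_0 = 12^77 mod 155 = 42. x_0 ∉ {1, 154} and s = 1, so 12 is a Miller–Rabin witness and 155 is composite.
Base 19: x_0 = 19^77 mod 155 = 144. x_0 ∉ {1, 154} and s = 1, so 19 is a Miller–Rabin witness and 155 is composite.
Base 43: x_0 = 43^77 mod 155 = 73. x_0 ∉ {1, 154} and s = 1, so 43 is a Miller–Rabin witness and 155 is composite.
Base 116: x_0 = 116^77 mod 155 = 91. x_0 ∉ {1, 154} and s = 1, so 116 is a Miller–Rabin witness and 155 is composite.
The smallest witness among the given bases is 12.

12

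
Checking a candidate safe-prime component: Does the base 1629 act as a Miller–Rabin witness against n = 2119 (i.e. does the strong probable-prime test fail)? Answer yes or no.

n − 1 = 2118 = 2^1 · 1059, so s = 1 and d = 1059.
x_0 = 1629^1059 mod 2119 = 2118.
x_0 = 2118 ≡ −1, so 1629 is not a witness.

no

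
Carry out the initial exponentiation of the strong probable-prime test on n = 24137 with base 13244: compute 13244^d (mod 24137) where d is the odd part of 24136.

n − 1 = 24136 = 2^3 · 3017, so s = 3 and d = 3017.
13244^3017 mod 24137 = 17009.

17009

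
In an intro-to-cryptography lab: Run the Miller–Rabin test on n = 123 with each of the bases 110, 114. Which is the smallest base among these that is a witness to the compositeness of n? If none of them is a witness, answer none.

n − 1 = 122 = 2^1 · 61, so s = 1 and d = 61.
Base 110: x_0 = 110^61 mod 123 = 95. x_0 ∉ {1, 122} and s = 1, so 110 is a Miller–Rabin witness and 123 is composite.
Base 114: x_0 = 114^61 mod 123 = 114. x_0 ∉ {1, 122} and s = 1, so 114 is a Miller–Rabin witness and 123 is composite.
The smallest witness among the given bases is 110.

110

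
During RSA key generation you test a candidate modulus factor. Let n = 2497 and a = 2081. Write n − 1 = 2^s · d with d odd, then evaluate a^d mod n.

2085

n − 1 = 2496 = 2^6 · 39, so s = 6 and d = 39.
Repeated squaring mod 2497: 2081^1 ≡ 2081, 2081^2 ≡ 763, 2081^4 ≡ 368, 2081^8 ≡ 586, 2081^16 ≡ 1307, 2081^32 ≡ 301.
39 = 32 + 4 + 2 + 1, so 2081^39 ≡ 301·368·763·2081 ≡ 2085 (mod 2497).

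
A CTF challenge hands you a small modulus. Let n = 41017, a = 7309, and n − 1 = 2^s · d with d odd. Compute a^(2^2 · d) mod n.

1

n − 1 = 41016 = 2^3 · 5127, so s = 3 and d = 5127.
x_0 = 7309^5127 mod 41017 = 41016.
x_1 = 41016^2 mod 41017 = 1.
x_2 = 1^2 mod 41017 = 1.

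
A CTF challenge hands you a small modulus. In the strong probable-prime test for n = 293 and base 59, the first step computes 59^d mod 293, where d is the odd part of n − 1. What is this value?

n − 1 = 292 = 2^2 · 73, so s = 2 and d = 73.
Repeated squaring mod 293: 59^1 ≡ 59, 59^2 ≡ 258, 59^4 ≡ 53, 59^8 ≡ 172, 59^16 ≡ 284, 59^32 ≡ 81, 59^64 ≡ 115.
73 = 64 + 8 + 1, so 59^73 ≡ 115·172·59 ≡ 1 (mod 293).

1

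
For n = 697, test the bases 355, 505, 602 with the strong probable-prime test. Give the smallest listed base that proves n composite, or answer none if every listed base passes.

505

n − 1 = 696 = 2^3 · 87, so s = 3 and d = 87.
Base 355: x_0 = 355^87 mod 697 = 161. x_0 is neither 1 nor 696, so continue squaring. x_1 = 161^2 mod 697 = 132. x_2 = 132^2 mod 697 = 696. x_2 ≡ −1, so 355 is not a witness.
Base 505: x_0 = 505^87 mod 697 = 313. x_0 is neither 1 nor 696, so continue squaring. x_1 = 313^2 mod 697 = 389. x_2 = 389^2 mod 697 = 72. Reached i = s−1 = 2 without hitting −1: 505 is a Miller–Rabin witness and 697 is composite.
Base 602: x_0 = 602^87 mod 697 = 97. x_0 is neither 1 nor 696, so continue squaring. x_1 = 97^2 mod 697 = 348. x_2 = 348^2 mod 697 = 523. Reached i = s−1 = 2 without hitting −1: 602 is a Miller–Rabin witness and 697 is composite.
The smallest witness among the given bases is 505.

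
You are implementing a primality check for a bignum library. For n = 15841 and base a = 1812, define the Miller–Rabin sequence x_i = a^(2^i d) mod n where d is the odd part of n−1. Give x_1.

13021

n − 1 = 15840 = 2^5 · 495, so s = 5 and d = 495.
x_0 = 1812^495 mod 15841 = 4682.
x_1 = 4682^2 mod 15841 = 13021.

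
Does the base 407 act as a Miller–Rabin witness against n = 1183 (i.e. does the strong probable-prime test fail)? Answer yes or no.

n − 1 = 1182 = 2^1 · 591, so s = 1 and d = 591.
Repeated squaring mod 1183: 407^1 ≡ 407, 407^2 ≡ 29, 407^4 ≡ 841, 407^8 ≡ 1030, 407^16 ≡ 932, 407^32 ≡ 302, 407^64 ≡ 113, 407^128 ≡ 939, 407^256 ≡ 386, 407^512 ≡ 1121.
591 = 512 + 64 + 8 + 4 + 2 + 1, so 407^591 ≡ 1121·113·1030·841·29·407 ≡ 792 (mod 1183).
x_0 = 407^591 mod 1183 = 792.
x_0 ∉ {1, 1182} and s = 1, so 407 is a Miller–Rabin witness and 1183 is composite.

yes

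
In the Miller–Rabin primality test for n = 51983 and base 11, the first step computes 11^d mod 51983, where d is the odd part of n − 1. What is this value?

39055

n − 1 = 51982 = 2^1 · 25991, so s = 1 and d = 25991.
11^25991 mod 51983 = 39055.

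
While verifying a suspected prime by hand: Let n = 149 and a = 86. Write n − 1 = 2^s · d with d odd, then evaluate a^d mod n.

n − 1 = 148 = 2^2 · 37, so s = 2 and d = 37.
Repeated squaring mod 149: 86^1 ≡ 86, 86^2 ≡ 95, 86^4 ≡ 85, 86^8 ≡ 73, 86^16 ≡ 114, 86^32 ≡ 33.
37 = 32 + 4 + 1, so 86^37 ≡ 33·85·86 ≡ 148 (mod 149).

148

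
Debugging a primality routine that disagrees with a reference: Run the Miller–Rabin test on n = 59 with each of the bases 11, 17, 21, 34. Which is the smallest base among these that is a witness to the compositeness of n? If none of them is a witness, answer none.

n − 1 = 58 = 2^1 · 29, so s = 1 and d = 29.
Base 11: x_0 = 11^29 mod 59 = 58. x_0 = 58 ≡ −1, so 11 is not a witness.
Base 17: x_0 = 17^29 mod 59 = 1. x_0 = 1, so 17 is not a witness.
Base 21: x_0 = 21^29 mod 59 = 1. x_0 = 1, so 21 is not a witness.
Base 34: x_0 = 34^29 mod 59 = 58. x_0 = 58 ≡ −1, so 34 is not a witness.
No listed base is a witness for 59.

none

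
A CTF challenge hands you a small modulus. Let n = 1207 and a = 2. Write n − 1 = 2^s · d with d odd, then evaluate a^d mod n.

824

n − 1 = 1206 = 2^1 · 603, so s = 1 and d = 603.
Repeated squaring mod 1207: 2^1 ≡ 2, 2^2 ≡ 4, 2^4 ≡ 16, 2^8 ≡ 256, 2^16 ≡ 358, 2^32 ≡ 222, 2^64 ≡ 1004, 2^128 ≡ 171, 2^256 ≡ 273, 2^512 ≡ 902.
603 = 512 + 64 + 16 + 8 + 2 + 1, so 2^603 ≡ 902·1004·358·256·4·2 ≡ 824 (mod 1207).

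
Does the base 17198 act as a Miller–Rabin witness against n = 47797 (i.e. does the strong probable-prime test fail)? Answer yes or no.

n − 1 = 47796 = 2^2 · 11949, so s = 2 and d = 11949.
Repeated squaring mod 47797: 17198^1 ≡ 17198, 17198^2 ≡ 3368, 17198^4 ≡ 15535, 17198^8 ≡ 9172, 17198^16 ≡ 2864, 17198^32 ≡ 29209, 17198^64 ≡ 37028, 17198^128 ≡ 15839, 17198^256 ≡ 35265, 17198^512 ≡ 37879, 17198^1024 ≡ 498, 17198^2048 ≡ 9019, 17198^4096 ≡ 39664, 17198^8192 ≡ 42438.
11949 = 8192 + 2048 + 1024 + 512 + 128 + 32 + 8 + 4 + 1, so 17198^11949 ≡ 42438·9019·498·37879·15839·29209·9172·15535·17198 ≡ 46132 (mod 47797).
x_0 = 17198^11949 mod 47797 = 46132.
x_0 is neither 1 nor 47796, so continue squaring.
x_1 = 46132^2 mod 47797 = 47796.
x_1 ≡ −1, so 17198 is not a witness.

no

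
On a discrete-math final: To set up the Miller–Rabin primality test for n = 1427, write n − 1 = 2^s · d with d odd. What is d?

713

Halving: 1426 → 713; 713 is odd.
So 1426 = 2^1 · 713.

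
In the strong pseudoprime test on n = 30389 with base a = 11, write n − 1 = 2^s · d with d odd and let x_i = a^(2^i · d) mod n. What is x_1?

n − 1 = 30388 = 2^2 · 7597, so s = 2 and d = 7597.
Repeated squaring mod 30389: 11^1 ≡ 11, 11^2 ≡ 121, 11^4 ≡ 14641, 11^8 ≡ 25264, 11^16 ≡ 9529, 11^32 ≡ 29898, 11^64 ≡ 28358, 11^128 ≡ 22446, 11^256 ≡ 3685, 11^512 ≡ 25731, 11^1024 ≡ 29607, 11^2048 ≡ 3744, 11^4096 ≡ 8207.
7597 = 4096 + 2048 + 1024 + 256 + 128 + 32 + 8 + 4 + 1, so 11^7597 ≡ 8207·3744·29607·3685·22446·29898·25264·14641·11 ≡ 28569 (mod 30389).
x_0 = 28569.
x_1 = 28569^2 mod 30389 = 30388.

30388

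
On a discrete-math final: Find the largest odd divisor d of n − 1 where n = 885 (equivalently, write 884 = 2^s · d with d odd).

221

Halving: 884 → 442 → 221; 221 is odd.
So 884 = 2^2 · 221.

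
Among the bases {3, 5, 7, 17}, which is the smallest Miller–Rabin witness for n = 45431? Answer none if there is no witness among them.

3

n − 1 = 45430 = 2^1 · 22715, so s = 1 and d = 22715.
Base 3: x_0 = 3^22715 mod 45431 = 23610. x_0 ∉ {1, 45430} and s = 1, so 3 is a Miller–Rabin witness and 45431 is composite.
Base 5: x_0 = 5^22715 mod 45431 = 6926. x_0 ∉ {1, 45430} and s = 1, so 5 is a Miller–Rabin witness and 45431 is composite.
Base 7: x_0 = 7^22715 mod 45431 = 28443. x_0 ∉ {1, 45430} and s = 1, so 7 is a Miller–Rabin witness and 45431 is composite.
Base 17: x_0 = 17^22715 mod 45431 = 33698. x_0 ∉ {1, 45430} and s = 1, so 17 is a Miller–Rabin witness and 45431 is composite.
The smallest witness among the given bases is 3.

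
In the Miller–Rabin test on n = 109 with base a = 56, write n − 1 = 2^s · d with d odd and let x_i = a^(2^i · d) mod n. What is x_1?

n − 1 = 108 = 2^2 · 27, so s = 2 and d = 27.
Repeated squaring mod 109: 56^1 ≡ 56, 56^2 ≡ 84, 56^4 ≡ 80, 56^8 ≡ 78, 56^16 ≡ 89.
27 = 16 + 8 + 2 + 1, so 56^27 ≡ 89·78·84·56 ≡ 76 (mod 109).
x_0 = 76.
x_1 = 76^2 mod 109 = 108.

108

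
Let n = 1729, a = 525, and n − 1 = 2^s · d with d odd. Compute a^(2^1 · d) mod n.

n − 1 = 1728 = 2^6 · 27, so s = 6 and d = 27.
x_0 = 525^27 mod 1729 = 1386.
x_1 = 1386^2 mod 1729 = 77.

77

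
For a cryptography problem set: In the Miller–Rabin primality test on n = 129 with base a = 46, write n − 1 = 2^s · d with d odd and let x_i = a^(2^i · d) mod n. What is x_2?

124

n − 1 = 128 = 2^7 · 1, so s = 7 and d = 1.
x_0 = 46^1 mod 129 = 46.
x_1 = 46^2 mod 129 = 52.
x_2 = 52^2 mod 129 = 124.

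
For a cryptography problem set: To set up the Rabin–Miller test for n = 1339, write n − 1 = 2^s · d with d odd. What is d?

Halving: 1338 → 669; 669 is odd.
So 1338 = 2^1 · 669.

669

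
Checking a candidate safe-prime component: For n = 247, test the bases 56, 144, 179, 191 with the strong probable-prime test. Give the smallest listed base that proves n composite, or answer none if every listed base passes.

n − 1 = 246 = 2^1 · 123, so s = 1 and d = 123.
Base 56: x_0 = 56^123 mod 247 = 246. x_0 = 246 ≡ −1, so 56 is not a witness.
Base 144: x_0 = 144^123 mod 247 = 1. x_0 = 1, so 144 is not a witness.
Base 179: x_0 = 179^123 mod 247 = 246. x_0 = 246 ≡ −1, so 179 is not a witness.
Base 191: x_0 = 191^123 mod 247 = 1. x_0 = 1, so 191 is not a witness.
No listed base is a witness for 247.

none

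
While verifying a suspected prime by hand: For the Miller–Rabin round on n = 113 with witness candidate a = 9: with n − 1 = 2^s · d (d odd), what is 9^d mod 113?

18

n − 1 = 112 = 2^4 · 7, so s = 4 and d = 7.
9^7 mod 113 = 18.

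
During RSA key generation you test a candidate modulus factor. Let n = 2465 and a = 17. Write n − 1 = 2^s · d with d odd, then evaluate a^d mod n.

n − 1 = 2464 = 2^5 · 77, so s = 5 and d = 77.
Repeated squaring mod 2465: 17^1 ≡ 17, 17^2 ≡ 289, 17^4 ≡ 2176, 17^8 ≡ 2176, 17^16 ≡ 2176, 17^32 ≡ 2176, 17^64 ≡ 2176.
77 = 64 + 8 + 4 + 1, so 17^77 ≡ 2176·2176·2176·17 ≡ 17 (mod 2465).

17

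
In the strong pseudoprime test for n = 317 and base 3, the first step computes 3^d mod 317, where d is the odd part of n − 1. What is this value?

n − 1 = 316 = 2^2 · 79, so s = 2 and d = 79.
3^79 mod 317 = 203.

203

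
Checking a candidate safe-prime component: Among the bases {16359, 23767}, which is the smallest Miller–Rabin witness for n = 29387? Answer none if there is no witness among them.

none

n − 1 = 29386 = 2^1 · 14693, so s = 1 and d = 14693.
Base 16359: x_0 = 16359^14693 mod 29387 = 29386. x_0 = 29386 ≡ −1, so 16359 is not a witness.
Base 23767: x_0 = 23767^14693 mod 29387 = 1. x_0 = 1, so 23767 is not a witness.
No listed base is a witness for 29387.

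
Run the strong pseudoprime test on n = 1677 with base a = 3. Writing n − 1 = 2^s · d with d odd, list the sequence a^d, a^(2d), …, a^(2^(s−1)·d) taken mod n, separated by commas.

1491, 1056

n − 1 = 1676 = 2^2 · 419, so s = 2 and d = 419.
x_0 = 3^419 mod 1677 = 1491.
x_1 = 1491^2 mod 1677 = 1056.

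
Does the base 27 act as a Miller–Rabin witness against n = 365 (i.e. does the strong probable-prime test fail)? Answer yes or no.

no

n − 1 = 364 = 2^2 · 91, so s = 2 and d = 91.
x_0 = 27^91 mod 365 = 338.
x_0 is neither 1 nor 364, so continue squaring.
x_1 = 338^2 mod 365 = 364.
x_1 ≡ −1, so 27 is not a witness.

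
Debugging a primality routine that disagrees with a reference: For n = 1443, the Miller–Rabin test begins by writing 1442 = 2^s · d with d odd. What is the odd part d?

721

Halving: 1442 → 721; 721 is odd.
So 1442 = 2^1 · 721.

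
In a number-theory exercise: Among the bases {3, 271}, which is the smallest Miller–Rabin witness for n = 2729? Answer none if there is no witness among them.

n − 1 = 2728 = 2^3 · 341, so s = 3 and d = 341.
Base 3: x_0 = 3^341 mod 2729 = 951. x_0 is neither 1 nor 2728, so continue squaring. x_1 = 951^2 mod 2729 = 1102. x_2 = 1102^2 mod 2729 = 2728. x_2 ≡ −1, so 3 is not a witness.
Base 271: x_0 = 271^341 mod 2729 = 1778. x_0 is neither 1 nor 2728, so continue squaring. x_1 = 1778^2 mod 2729 = 1102. x_2 = 1102^2 mod 2729 = 2728. x_2 ≡ −1, so 271 is not a witness.
No listed base is a witness for 2729.

none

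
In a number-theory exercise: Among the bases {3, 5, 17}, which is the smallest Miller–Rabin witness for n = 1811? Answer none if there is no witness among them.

none

n − 1 = 1810 = 2^1 · 905, so s = 1 and d = 905.
Base 3: x_0 = 3^905 mod 1811 = 1. x_0 = 1, so 3 is not a witness.
Base 5: x_0 = 5^905 mod 1811 = 1. x_0 = 1, so 5 is not a witness.
Base 17: x_0 = 17^905 mod 1811 = 1. x_0 = 1, so 17 is not a witness.
No listed base is a witness for 1811.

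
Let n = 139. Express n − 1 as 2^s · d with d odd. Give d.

Halving: 138 → 69; 69 is odd.
So 138 = 2^1 · 69.

69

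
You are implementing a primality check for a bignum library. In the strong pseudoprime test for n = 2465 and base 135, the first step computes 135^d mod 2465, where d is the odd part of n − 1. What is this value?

220

n − 1 = 2464 = 2^5 · 77, so s = 5 and d = 77.
135^77 mod 2465 = 220.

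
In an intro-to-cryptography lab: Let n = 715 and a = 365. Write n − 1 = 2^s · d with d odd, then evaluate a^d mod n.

n − 1 = 714 = 2^1 · 357, so s = 1 and d = 357.
365^357 mod 715 = 40.

40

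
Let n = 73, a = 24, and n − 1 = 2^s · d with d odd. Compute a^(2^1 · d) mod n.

n − 1 = 72 = 2^3 · 9, so s = 3 and d = 9.
x_0 = 24^9 mod 73 = 46.
x_1 = 46^2 mod 73 = 72.

72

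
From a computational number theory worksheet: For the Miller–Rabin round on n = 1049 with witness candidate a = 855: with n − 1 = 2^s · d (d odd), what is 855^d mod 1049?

1048

n − 1 = 1048 = 2^3 · 131, so s = 3 and d = 131.
Repeated squaring mod 1049: 855^1 ≡ 855, 855^2 ≡ 921, 855^4 ≡ 649, 855^8 ≡ 552, 855^16 ≡ 494, 855^32 ≡ 668, 855^64 ≡ 399, 855^128 ≡ 802.
131 = 128 + 2 + 1, so 855^131 ≡ 802·921·855 ≡ 1048 (mod 1049).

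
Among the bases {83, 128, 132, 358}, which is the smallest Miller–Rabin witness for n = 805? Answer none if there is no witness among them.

n − 1 = 804 = 2^2 · 201, so s = 2 and d = 201.
Base 83: x_0 = 83^201 mod 805 = 398. x_0 is neither 1 nor 804, so continue squaring. x_1 = 398^2 mod 805 = 624. Reached i = s−1 = 1 without hitting −1: 83 is a Miller–Rabin witness and 805 is composite.
Base 128: x_0 = 128^201 mod 805 = 288. x_0 is neither 1 nor 804, so continue squaring. x_1 = 288^2 mod 805 = 29. Reached i = s−1 = 1 without hitting −1: 128 is a Miller–Rabin witness and 805 is composite.
Base 132: x_0 = 132^201 mod 805 = 727. x_0 is neither 1 nor 804, so continue squaring. x_1 = 727^2 mod 805 = 449. Reached i = s−1 = 1 without hitting −1: 132 is a Miller–Rabin witness and 805 is composite.
Base 358: x_0 = 358^201 mod 805 = 288. x_0 is neither 1 nor 804, so continue squaring. x_1 = 288^2 mod 805 = 29. Reached i = s−1 = 1 without hitting −1: 358 is a Miller–Rabin witness and 805 is composite.
The smallest witness among the given bases is 83.

83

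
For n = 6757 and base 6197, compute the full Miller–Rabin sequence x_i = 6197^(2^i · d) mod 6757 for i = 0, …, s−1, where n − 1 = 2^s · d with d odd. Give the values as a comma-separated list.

n − 1 = 6756 = 2^2 · 1689, so s = 2 and d = 1689.
x_0 = 6197^1689 mod 6757 = 545.
x_1 = 545^2 mod 6757 = 6474.

545, 6474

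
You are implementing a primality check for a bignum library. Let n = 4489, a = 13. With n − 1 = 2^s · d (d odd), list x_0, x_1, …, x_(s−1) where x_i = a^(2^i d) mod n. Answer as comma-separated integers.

n − 1 = 4488 = 2^3 · 561, so s = 3 and d = 561.
x_0 = 13^561 mod 4489 = 4287.
x_1 = 4287^2 mod 4489 = 403.
x_2 = 403^2 mod 4489 = 805.

4287, 403, 805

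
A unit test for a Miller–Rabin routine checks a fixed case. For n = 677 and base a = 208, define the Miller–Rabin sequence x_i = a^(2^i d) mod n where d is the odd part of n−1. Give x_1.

n − 1 = 676 = 2^2 · 169, so s = 2 and d = 169.
Repeated squaring mod 677: 208^1 ≡ 208, 208^2 ≡ 613, 208^4 ≡ 34, 208^8 ≡ 479, 208^16 ≡ 615, 208^32 ≡ 459, 208^64 ≡ 134, 208^128 ≡ 354.
169 = 128 + 32 + 8 + 1, so 208^169 ≡ 354·459·479·208 ≡ 1 (mod 677).
x_0 = 1.
x_1 = 1^2 mod 677 = 1.

1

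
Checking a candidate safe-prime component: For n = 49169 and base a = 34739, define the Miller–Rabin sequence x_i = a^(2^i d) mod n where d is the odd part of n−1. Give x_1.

n − 1 = 49168 = 2^4 · 3073, so s = 4 and d = 3073.
Repeated squaring mod 49169: 34739^1 ≡ 34739, 34739^2 ≡ 43354, 34739^4 ≡ 35122, 34739^8 ≡ 3012, 34739^16 ≡ 25048, 34739^32 ≡ 5864, 34739^64 ≡ 17365, 34739^128 ≡ 38917, 34739^256 ≡ 29351, 34739^512 ≡ 40321, 34739^1024 ≡ 10056, 34739^2048 ≡ 31672.
3073 = 2048 + 1024 + 1, so 34739^3073 ≡ 31672·10056·34739 ≡ 314 (mod 49169).
x_0 = 314.
x_1 = 314^2 mod 49169 = 258.

258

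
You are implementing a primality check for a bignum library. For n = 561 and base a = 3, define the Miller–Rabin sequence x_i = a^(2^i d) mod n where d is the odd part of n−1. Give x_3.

n − 1 = 560 = 2^4 · 35, so s = 4 and d = 35.
x_0 = 3^35 mod 561 = 78.
x_1 = 78^2 mod 561 = 474.
x_2 = 474^2 mod 561 = 276.
x_3 = 276^2 mod 561 = 441.

441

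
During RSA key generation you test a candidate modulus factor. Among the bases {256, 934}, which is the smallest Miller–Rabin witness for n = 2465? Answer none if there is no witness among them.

n − 1 = 2464 = 2^5 · 77, so s = 5 and d = 77.
Base 256: x_0 = 256^77 mod 2465 = 1. x_0 = 1, so 256 is not a witness.
Base 934: x_0 = 934^77 mod 2465 = 2464. x_0 = 2464 ≡ −1, so 934 is not a witness.
No listed base is a witness for 2465.

none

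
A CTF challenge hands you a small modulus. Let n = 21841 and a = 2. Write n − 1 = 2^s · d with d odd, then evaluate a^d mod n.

209

n − 1 = 21840 = 2^4 · 1365, so s = 4 and d = 1365.
Repeated squaring mod 21841: 2^1 ≡ 2, 2^2 ≡ 4, 2^4 ≡ 16, 2^8 ≡ 256, 2^16 ≡ 13, 2^32 ≡ 169, 2^64 ≡ 6720, 2^128 ≡ 13053, 2^256 ≡ 21009, 2^512 ≡ 15153, 2^1024 ≡ 20817.
1365 = 1024 + 256 + 64 + 16 + 4 + 1, so 2^1365 ≡ 20817·21009·6720·13·16·2 ≡ 209 (mod 21841).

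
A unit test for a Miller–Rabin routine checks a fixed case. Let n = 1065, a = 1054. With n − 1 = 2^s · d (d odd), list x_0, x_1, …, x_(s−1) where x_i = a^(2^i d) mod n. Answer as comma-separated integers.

n − 1 = 1064 = 2^3 · 133, so s = 3 and d = 133.
x_0 = 1054^133 mod 1065 = 289.
x_1 = 289^2 mod 1065 = 451.
x_2 = 451^2 mod 1065 = 1051.

289, 451, 1051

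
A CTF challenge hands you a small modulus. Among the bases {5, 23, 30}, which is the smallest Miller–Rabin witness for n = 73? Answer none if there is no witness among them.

none

n − 1 = 72 = 2^3 · 9, so s = 3 and d = 9.
Base 5: x_0 = 5^9 mod 73 = 10. x_0 is neither 1 nor 72, so continue squaring. x_1 = 10^2 mod 73 = 27. x_2 = 27^2 mod 73 = 72. x_2 ≡ −1, so 5 is not a witness.
Base 23: x_0 = 23^9 mod 73 = 46. x_0 is neither 1 nor 72, so continue squaring. x_1 = 46^2 mod 73 = 72. x_1 ≡ −1, so 23 is not a witness.
Base 30: x_0 = 30^9 mod 73 = 22. x_0 is neither 1 nor 72, so continue squaring. x_1 = 22^2 mod 73 = 46. x_2 = 46^2 mod 73 = 72. x_2 ≡ −1, so 30 is not a witness.
No listed base is a witness for 73.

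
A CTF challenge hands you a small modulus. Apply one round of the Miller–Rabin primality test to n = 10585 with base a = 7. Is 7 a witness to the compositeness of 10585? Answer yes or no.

yes

n − 1 = 10584 = 2^3 · 1323, so s = 3 and d = 1323.
Repeated squaring mod 10585: 7^1 ≡ 7, 7^2 ≡ 49, 7^4 ≡ 2401, 7^8 ≡ 6561, 7^16 ≡ 8111, 7^32 ≡ 2546, 7^64 ≡ 4096, 7^128 ≡ 10576, 7^256 ≡ 81, 7^512 ≡ 6561, 7^1024 ≡ 8111.
1323 = 1024 + 256 + 32 + 8 + 2 + 1, so 7^1323 ≡ 8111·81·2546·6561·49·7 ≡ 5453 (mod 10585).
x_0 = 7^1323 mod 10585 = 5453.
x_0 is neither 1 nor 10584, so continue squaring.
x_1 = 5453^2 mod 10585 = 1944.
x_2 = 1944^2 mod 10585 = 291.
Reached i = s−1 = 2 without hitting −1: 7 is a Miller–Rabin witness and 10585 is composite.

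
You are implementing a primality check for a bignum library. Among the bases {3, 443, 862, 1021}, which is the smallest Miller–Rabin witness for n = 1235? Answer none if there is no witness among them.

3

n − 1 = 1234 = 2^1 · 617, so s = 1 and d = 617.
Base 3: x_0 = 3^617 mod 1235 = 243. x_0 ∉ {1, 1234} and s = 1, so 3 is a Miller–Rabin witness and 1235 is composite.
Base 443: x_0 = 443^617 mod 1235 = 898. x_0 ∉ {1, 1234} and s = 1, so 443 is a Miller–Rabin witness and 1235 is composite.
Base 862: x_0 = 862^617 mod 1235 = 1037. x_0 ∉ {1, 1234} and s = 1, so 862 is a Miller–Rabin witness and 1235 is composite.
Base 1021: x_0 = 1021^617 mod 1235 = 466. x_0 ∉ {1, 1234} and s = 1, so 1021 is a Miller–Rabin witness and 1235 is composite.
The smallest witness among the given bases is 3.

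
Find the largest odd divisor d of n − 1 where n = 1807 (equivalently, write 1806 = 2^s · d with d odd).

903

Halving: 1806 → 903; 903 is odd.
So 1806 = 2^1 · 903.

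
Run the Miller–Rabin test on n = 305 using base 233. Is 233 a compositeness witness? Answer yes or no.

no

n − 1 = 304 = 2^4 · 19, so s = 4 and d = 19.
x_0 = 233^19 mod 305 = 72.
x_0 is neither 1 nor 304, so continue squaring.
x_1 = 72^2 mod 305 = 304.
x_1 ≡ −1, so 233 is not a witness.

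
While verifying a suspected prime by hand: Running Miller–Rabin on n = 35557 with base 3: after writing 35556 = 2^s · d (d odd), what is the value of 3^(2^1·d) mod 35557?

21766

n − 1 = 35556 = 2^2 · 8889, so s = 2 and d = 8889.
x_0 = 3^8889 mod 35557 = 16180.
x_1 = 16180^2 mod 35557 = 21766.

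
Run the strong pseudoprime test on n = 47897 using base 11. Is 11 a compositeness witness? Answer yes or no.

yes

n − 1 = 47896 = 2^3 · 5987, so s = 3 and d = 5987.
x_0 = 11^5987 mod 47897 = 25863.
x_0 is neither 1 nor 47896, so continue squaring.
x_1 = 25863^2 mod 47897 = 13164.
x_2 = 13164^2 mod 47897 = 47447.
Reached i = s−1 = 2 without hitting −1: 11 is a Miller–Rabin witness and 47897 is composite.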